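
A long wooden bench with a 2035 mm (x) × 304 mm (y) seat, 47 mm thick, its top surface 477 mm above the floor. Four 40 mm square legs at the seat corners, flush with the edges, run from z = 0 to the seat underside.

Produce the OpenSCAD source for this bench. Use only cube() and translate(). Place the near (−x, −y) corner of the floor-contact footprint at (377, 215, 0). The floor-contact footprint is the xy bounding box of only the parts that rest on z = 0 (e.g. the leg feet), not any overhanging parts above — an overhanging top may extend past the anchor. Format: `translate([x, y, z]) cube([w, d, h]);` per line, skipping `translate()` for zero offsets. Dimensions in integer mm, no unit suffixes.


translate([377, 215, 430]) cube([2035, 304, 47]);
translate([377, 215, 0]) cube([40, 40, 430]);
translate([377, 479, 0]) cube([40, 40, 430]);
translate([2372, 215, 0]) cube([40, 40, 430]);
translate([2372, 479, 0]) cube([40, 40, 430]);


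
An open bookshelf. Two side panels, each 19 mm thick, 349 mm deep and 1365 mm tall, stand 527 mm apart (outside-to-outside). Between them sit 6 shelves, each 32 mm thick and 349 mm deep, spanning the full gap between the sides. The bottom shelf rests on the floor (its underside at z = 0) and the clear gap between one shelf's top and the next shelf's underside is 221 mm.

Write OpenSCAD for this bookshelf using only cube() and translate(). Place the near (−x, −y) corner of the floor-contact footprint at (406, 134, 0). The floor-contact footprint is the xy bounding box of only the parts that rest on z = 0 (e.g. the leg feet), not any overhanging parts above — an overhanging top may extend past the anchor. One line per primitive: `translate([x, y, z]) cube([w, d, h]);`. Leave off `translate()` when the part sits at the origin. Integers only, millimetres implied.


translate([406, 134, 0]) cube([19, 349, 1365]);
translate([914, 134, 0]) cube([19, 349, 1365]);
translate([425, 134, 0]) cube([489, 349, 32]);
translate([425, 134, 253]) cube([489, 349, 32]);
translate([425, 134, 506]) cube([489, 349, 32]);
translate([425, 134, 759]) cube([489, 349, 32]);
translate([425, 134, 1012]) cube([489, 349, 32]);
translate([425, 134, 1265]) cube([489, 349, 32]);


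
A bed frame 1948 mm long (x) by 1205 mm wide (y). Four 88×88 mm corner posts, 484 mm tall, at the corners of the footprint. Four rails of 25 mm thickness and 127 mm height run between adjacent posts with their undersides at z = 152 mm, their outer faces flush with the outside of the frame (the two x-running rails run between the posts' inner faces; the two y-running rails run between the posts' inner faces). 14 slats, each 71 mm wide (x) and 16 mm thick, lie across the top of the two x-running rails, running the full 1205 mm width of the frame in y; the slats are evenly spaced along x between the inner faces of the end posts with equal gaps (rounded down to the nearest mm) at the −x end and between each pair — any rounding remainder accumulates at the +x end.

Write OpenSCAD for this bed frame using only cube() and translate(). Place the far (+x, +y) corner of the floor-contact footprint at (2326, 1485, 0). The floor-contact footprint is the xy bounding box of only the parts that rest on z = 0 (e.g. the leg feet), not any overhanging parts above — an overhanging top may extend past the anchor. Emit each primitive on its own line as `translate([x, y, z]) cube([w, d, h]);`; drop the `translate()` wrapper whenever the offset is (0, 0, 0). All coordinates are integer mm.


translate([378, 280, 0]) cube([88, 88, 484]);
translate([378, 1397, 0]) cube([88, 88, 484]);
translate([2238, 280, 0]) cube([88, 88, 484]);
translate([2238, 1397, 0]) cube([88, 88, 484]);
translate([466, 280, 152]) cube([1772, 25, 127]);
translate([466, 1460, 152]) cube([1772, 25, 127]);
translate([378, 368, 152]) cube([25, 1029, 127]);
translate([2301, 368, 152]) cube([25, 1029, 127]);
translate([517, 280, 279]) cube([71, 1205, 16]);
translate([639, 280, 279]) cube([71, 1205, 16]);
translate([761, 280, 279]) cube([71, 1205, 16]);
translate([883, 280, 279]) cube([71, 1205, 16]);
translate([1005, 280, 279]) cube([71, 1205, 16]);
translate([1127, 280, 279]) cube([71, 1205, 16]);
translate([1249, 280, 279]) cube([71, 1205, 16]);
translate([1371, 280, 279]) cube([71, 1205, 16]);
translate([1493, 280, 279]) cube([71, 1205, 16]);
translate([1615, 280, 279]) cube([71, 1205, 16]);
translate([1737, 280, 279]) cube([71, 1205, 16]);
translate([1859, 280, 279]) cube([71, 1205, 16]);
translate([1981, 280, 279]) cube([71, 1205, 16]);
translate([2103, 280, 279]) cube([71, 1205, 16]);


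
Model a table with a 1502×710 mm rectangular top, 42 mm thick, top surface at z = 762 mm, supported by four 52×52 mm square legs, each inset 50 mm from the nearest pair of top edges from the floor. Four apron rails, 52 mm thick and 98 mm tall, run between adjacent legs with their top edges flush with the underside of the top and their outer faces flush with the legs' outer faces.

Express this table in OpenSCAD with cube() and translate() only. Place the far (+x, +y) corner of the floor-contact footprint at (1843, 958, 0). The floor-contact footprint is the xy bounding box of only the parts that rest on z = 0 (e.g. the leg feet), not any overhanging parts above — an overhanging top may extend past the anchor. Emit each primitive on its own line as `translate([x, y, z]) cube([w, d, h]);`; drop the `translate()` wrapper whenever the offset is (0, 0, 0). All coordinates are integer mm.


translate([391, 298, 720]) cube([1502, 710, 42]);
translate([441, 348, 0]) cube([52, 52, 720]);
translate([1791, 348, 0]) cube([52, 52, 720]);
translate([441, 906, 0]) cube([52, 52, 720]);
translate([1791, 906, 0]) cube([52, 52, 720]);
translate([493, 348, 622]) cube([1298, 52, 98]);
translate([493, 906, 622]) cube([1298, 52, 98]);
translate([441, 400, 622]) cube([52, 506, 98]);
translate([1791, 400, 622]) cube([52, 506, 98]);


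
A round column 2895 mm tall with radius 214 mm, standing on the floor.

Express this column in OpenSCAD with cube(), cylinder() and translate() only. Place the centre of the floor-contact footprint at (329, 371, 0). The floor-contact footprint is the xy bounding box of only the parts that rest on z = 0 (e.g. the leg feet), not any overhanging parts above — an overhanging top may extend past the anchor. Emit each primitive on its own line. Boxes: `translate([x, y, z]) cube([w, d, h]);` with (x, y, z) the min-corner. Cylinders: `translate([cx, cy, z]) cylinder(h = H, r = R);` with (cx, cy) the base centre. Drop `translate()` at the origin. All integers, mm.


translate([329, 371, 0]) cylinder(h = 2895, r = 214);


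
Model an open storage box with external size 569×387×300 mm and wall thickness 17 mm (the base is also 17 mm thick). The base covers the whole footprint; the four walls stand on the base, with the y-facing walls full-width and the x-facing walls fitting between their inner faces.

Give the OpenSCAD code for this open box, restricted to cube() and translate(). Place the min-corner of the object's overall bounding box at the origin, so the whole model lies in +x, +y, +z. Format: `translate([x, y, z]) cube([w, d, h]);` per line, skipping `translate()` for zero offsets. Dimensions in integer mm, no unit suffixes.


cube([569, 387, 17]);
translate([0, 0, 17]) cube([569, 17, 283]);
translate([0, 370, 17]) cube([569, 17, 283]);
translate([0, 17, 17]) cube([17, 353, 283]);
translate([552, 17, 17]) cube([17, 353, 283]);


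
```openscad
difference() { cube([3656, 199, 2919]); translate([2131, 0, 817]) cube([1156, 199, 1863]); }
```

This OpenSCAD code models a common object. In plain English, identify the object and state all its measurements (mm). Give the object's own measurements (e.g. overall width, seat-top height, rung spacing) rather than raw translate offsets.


A wall 3656 mm long (x), 199 mm thick (y), 2919 mm tall, with a rectangular window opening cut through it. The opening is 1156 mm wide and 1863 mm tall; its sill is at z = 817 mm and its near (−x) edge is 2131 mm from the wall's −x end. The opening passes through the full wall thickness.


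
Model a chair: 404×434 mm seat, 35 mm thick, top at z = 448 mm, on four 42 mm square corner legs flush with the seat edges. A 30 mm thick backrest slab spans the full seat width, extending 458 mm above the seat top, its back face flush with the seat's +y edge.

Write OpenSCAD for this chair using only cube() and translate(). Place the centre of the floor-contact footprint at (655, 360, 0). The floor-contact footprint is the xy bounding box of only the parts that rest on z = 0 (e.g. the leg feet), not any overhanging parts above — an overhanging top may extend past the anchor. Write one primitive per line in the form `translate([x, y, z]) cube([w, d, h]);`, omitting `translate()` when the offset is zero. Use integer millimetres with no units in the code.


translate([453, 143, 413]) cube([404, 434, 35]);
translate([453, 143, 0]) cube([42, 42, 413]);
translate([815, 143, 0]) cube([42, 42, 413]);
translate([453, 535, 0]) cube([42, 42, 413]);
translate([815, 535, 0]) cube([42, 42, 413]);
translate([453, 547, 448]) cube([404, 30, 458]);


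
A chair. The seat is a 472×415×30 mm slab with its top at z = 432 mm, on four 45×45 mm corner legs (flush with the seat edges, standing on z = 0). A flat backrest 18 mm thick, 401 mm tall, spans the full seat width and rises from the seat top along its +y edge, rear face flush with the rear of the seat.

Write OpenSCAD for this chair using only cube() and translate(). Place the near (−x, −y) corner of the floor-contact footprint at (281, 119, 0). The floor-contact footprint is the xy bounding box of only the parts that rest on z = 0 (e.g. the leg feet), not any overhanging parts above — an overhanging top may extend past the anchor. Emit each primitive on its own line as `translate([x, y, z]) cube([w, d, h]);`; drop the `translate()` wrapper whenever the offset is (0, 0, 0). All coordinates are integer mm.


// leg_h = 432 - 30 = 402
translate([281, 119, 402]) cube([472, 415, 30]);
translate([281, 119, 0]) cube([45, 45, 402]);
translate([708, 119, 0]) cube([45, 45, 402]);
translate([281, 489, 0]) cube([45, 45, 402]);
translate([708, 489, 0]) cube([45, 45, 402]);
translate([281, 516, 432]) cube([472, 18, 401]);


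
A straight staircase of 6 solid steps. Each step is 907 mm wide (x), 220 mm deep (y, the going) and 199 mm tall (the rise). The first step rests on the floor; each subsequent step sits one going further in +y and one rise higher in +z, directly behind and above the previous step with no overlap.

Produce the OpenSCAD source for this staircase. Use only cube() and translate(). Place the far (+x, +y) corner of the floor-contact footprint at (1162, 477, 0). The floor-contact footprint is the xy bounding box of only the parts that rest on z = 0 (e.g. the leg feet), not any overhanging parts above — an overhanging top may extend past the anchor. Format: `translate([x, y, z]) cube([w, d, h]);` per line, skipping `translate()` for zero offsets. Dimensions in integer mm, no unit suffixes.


translate([255, 257, 0]) cube([907, 220, 199]);
translate([255, 477, 199]) cube([907, 220, 199]);
translate([255, 697, 398]) cube([907, 220, 199]);
translate([255, 917, 597]) cube([907, 220, 199]);
translate([255, 1137, 796]) cube([907, 220, 199]);
translate([255, 1357, 995]) cube([907, 220, 199]);


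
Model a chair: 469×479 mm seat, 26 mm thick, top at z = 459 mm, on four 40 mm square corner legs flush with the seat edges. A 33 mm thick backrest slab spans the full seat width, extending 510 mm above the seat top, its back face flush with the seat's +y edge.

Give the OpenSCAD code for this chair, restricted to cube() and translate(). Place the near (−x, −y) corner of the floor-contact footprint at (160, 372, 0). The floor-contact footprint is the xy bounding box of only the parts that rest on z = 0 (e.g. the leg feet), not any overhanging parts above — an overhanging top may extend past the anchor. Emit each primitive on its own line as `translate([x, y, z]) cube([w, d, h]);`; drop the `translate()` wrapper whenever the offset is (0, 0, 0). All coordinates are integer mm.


translate([160, 372, 433]) cube([469, 479, 26]);
translate([160, 372, 0]) cube([40, 40, 433]);
translate([589, 372, 0]) cube([40, 40, 433]);
translate([160, 811, 0]) cube([40, 40, 433]);
translate([589, 811, 0]) cube([40, 40, 433]);
translate([160, 818, 459]) cube([469, 33, 510]);


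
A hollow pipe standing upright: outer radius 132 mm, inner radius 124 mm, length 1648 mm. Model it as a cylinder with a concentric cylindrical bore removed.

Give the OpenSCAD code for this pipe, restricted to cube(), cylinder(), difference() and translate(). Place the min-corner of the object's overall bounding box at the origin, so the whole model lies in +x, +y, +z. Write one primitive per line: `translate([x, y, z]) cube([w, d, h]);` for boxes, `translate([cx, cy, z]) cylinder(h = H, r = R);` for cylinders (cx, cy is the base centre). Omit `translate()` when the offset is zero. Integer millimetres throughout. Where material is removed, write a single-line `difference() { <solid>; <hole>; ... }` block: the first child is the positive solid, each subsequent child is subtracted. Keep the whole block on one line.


difference() { translate([132, 132, 0]) cylinder(h = 1648, r = 132); translate([132, 132, 0]) cylinder(h = 1648, r = 124); }


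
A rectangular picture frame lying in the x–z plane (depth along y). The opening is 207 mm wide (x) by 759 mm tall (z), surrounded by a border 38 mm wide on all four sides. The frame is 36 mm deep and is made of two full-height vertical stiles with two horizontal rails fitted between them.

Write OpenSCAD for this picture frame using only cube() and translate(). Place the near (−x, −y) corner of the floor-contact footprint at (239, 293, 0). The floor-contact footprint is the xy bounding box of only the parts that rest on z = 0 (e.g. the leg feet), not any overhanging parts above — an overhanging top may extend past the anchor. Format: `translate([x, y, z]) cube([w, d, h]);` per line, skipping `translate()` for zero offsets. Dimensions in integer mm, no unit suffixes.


translate([239, 293, 0]) cube([38, 36, 835]);
translate([484, 293, 0]) cube([38, 36, 835]);
translate([277, 293, 0]) cube([207, 36, 38]);
translate([277, 293, 797]) cube([207, 36, 38]);


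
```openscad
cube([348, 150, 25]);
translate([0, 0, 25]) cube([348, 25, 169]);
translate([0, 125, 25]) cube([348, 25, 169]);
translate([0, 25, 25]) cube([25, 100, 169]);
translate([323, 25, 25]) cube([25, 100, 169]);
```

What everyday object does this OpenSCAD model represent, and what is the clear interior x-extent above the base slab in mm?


An open box. The internal width is 298 mm.

A 348×150 base slab with four walls standing on it — an open box. The base is 348 mm wide and the walls are 25 mm thick, so the internal width is 348 − 2 × 25 = 298 mm.


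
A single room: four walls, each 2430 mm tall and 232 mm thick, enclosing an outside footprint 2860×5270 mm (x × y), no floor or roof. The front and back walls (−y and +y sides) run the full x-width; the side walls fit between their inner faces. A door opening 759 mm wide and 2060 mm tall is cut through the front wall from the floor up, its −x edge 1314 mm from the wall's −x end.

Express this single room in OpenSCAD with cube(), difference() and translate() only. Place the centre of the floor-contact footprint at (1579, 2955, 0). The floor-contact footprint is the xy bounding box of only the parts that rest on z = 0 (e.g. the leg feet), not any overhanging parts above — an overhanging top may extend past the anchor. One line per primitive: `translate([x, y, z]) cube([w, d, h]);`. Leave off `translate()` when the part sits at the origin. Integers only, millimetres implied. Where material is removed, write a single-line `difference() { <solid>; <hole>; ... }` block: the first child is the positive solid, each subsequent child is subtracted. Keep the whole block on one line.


difference() { translate([149, 320, 0]) cube([2860, 232, 2430]); translate([1463, 320, 0]) cube([759, 232, 2060]); }
translate([149, 5358, 0]) cube([2860, 232, 2430]);
translate([149, 552, 0]) cube([232, 4806, 2430]);
translate([2777, 552, 0]) cube([232, 4806, 2430]);


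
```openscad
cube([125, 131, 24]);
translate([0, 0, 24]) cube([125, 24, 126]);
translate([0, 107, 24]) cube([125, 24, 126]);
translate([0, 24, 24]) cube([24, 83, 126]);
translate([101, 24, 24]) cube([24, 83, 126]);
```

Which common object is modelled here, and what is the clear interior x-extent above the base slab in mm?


An open box. The internal width is 77 mm.

A 125×131 base slab with four walls standing on it — an open box. The base is 125 mm wide and the walls are 24 mm thick, so the internal width is 125 − 2 × 24 = 77 mm.


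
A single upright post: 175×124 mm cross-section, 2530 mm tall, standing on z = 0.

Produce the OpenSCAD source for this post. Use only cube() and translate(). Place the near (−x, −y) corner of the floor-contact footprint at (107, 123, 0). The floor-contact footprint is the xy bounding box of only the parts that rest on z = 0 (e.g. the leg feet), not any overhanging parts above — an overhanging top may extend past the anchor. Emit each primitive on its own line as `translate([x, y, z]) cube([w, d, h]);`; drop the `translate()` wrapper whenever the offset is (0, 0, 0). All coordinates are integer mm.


translate([107, 123, 0]) cube([175, 124, 2530]);


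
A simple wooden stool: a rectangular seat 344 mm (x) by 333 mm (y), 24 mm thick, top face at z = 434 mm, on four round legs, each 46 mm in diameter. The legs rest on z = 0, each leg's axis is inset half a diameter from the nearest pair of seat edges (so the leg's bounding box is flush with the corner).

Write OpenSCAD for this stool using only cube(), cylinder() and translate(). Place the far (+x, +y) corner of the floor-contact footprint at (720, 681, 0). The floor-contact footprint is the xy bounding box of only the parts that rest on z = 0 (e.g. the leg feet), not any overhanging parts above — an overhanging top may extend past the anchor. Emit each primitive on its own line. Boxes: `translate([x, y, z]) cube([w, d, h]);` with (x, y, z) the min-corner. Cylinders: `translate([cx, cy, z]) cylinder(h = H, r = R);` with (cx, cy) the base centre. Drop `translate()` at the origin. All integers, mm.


translate([376, 348, 410]) cube([344, 333, 24]);
translate([399, 371, 0]) cylinder(h = 410, r = 23);
translate([697, 371, 0]) cylinder(h = 410, r = 23);
translate([399, 658, 0]) cylinder(h = 410, r = 23);
translate([697, 658, 0]) cylinder(h = 410, r = 23);


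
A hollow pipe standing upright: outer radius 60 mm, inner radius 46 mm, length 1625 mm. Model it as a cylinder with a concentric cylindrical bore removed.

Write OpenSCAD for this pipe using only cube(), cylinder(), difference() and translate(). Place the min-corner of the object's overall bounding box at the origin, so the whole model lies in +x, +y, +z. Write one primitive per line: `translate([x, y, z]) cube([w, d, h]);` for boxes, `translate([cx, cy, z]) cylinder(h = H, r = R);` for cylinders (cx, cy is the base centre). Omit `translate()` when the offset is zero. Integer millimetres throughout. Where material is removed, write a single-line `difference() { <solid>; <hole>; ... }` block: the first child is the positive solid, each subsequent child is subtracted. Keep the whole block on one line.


difference() { translate([60, 60, 0]) cylinder(h = 1625, r = 60); translate([60, 60, 0]) cylinder(h = 1625, r = 46); }


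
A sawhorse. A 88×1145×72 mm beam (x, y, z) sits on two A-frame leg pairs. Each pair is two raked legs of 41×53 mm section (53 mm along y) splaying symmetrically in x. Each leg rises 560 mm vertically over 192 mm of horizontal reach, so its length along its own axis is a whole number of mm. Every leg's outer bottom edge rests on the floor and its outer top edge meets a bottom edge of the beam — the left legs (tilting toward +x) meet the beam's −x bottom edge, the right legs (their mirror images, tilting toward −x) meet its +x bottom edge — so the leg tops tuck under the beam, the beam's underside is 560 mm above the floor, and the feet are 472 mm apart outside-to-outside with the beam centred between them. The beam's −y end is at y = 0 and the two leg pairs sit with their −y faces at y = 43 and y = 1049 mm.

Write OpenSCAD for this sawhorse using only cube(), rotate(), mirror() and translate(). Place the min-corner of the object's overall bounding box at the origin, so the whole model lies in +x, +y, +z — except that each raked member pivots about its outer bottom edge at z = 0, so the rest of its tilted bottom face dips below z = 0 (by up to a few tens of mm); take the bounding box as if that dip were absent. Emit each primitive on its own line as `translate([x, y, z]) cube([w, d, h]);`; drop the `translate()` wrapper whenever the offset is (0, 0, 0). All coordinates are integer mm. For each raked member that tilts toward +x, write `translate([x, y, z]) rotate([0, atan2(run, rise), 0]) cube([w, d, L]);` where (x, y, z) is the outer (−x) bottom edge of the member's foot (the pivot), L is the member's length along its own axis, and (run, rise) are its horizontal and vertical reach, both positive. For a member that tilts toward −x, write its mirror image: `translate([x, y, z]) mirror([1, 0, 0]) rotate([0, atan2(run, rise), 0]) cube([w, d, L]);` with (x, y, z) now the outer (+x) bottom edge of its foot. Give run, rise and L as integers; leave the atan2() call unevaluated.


translate([192, 0, 560]) cube([88, 1145, 72]);
translate([0, 43, 0]) rotate([0, atan2(192, 560), 0]) cube([41, 53, 592]);
translate([472, 43, 0]) mirror([1, 0, 0]) rotate([0, atan2(192, 560), 0]) cube([41, 53, 592]);
translate([0, 1049, 0]) rotate([0, atan2(192, 560), 0]) cube([41, 53, 592]);
translate([472, 1049, 0]) mirror([1, 0, 0]) rotate([0, atan2(192, 560), 0]) cube([41, 53, 592]);


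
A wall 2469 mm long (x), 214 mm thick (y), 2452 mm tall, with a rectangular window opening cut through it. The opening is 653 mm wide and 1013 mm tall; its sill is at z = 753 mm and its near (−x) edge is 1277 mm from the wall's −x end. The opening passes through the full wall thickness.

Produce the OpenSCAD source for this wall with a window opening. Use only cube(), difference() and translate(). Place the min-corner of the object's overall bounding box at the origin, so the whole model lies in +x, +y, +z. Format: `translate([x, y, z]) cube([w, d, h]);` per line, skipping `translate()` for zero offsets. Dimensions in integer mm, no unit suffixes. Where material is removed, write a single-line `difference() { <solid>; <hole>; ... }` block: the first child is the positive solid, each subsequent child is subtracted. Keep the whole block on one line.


difference() { cube([2469, 214, 2452]); translate([1277, 0, 753]) cube([653, 214, 1013]); }


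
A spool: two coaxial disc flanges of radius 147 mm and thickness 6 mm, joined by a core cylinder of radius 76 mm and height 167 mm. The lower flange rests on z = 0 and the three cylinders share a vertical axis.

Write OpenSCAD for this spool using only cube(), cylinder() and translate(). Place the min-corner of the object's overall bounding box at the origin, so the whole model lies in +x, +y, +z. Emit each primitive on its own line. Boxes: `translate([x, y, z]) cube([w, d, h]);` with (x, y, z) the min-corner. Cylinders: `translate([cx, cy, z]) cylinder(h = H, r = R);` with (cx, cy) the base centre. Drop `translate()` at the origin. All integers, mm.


translate([147, 147, 0]) cylinder(h = 6, r = 147);
translate([147, 147, 6]) cylinder(h = 167, r = 76);
translate([147, 147, 173]) cylinder(h = 6, r = 147);


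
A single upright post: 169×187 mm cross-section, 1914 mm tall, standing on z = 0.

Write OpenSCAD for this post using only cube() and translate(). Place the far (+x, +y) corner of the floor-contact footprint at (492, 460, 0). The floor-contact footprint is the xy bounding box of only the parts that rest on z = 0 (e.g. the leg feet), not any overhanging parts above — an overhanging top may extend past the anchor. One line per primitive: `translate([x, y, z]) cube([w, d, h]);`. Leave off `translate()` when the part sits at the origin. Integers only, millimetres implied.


translate([323, 273, 0]) cube([169, 187, 1914]);


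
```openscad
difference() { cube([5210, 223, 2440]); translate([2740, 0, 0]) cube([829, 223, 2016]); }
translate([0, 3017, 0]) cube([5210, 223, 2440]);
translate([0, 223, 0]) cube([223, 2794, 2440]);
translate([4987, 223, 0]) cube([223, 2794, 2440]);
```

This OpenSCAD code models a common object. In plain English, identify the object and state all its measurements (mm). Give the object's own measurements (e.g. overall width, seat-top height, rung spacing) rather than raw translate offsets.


A single room: four walls, each 2440 mm tall and 223 mm thick, enclosing an outside footprint 5210×3240 mm (x × y), no floor or roof. The front and back walls (−y and +y sides) run the full x-width; the side walls fit between their inner faces. A door opening 829 mm wide and 2016 mm tall is cut through the front wall from the floor up, its −x edge 2740 mm from the wall's −x end.


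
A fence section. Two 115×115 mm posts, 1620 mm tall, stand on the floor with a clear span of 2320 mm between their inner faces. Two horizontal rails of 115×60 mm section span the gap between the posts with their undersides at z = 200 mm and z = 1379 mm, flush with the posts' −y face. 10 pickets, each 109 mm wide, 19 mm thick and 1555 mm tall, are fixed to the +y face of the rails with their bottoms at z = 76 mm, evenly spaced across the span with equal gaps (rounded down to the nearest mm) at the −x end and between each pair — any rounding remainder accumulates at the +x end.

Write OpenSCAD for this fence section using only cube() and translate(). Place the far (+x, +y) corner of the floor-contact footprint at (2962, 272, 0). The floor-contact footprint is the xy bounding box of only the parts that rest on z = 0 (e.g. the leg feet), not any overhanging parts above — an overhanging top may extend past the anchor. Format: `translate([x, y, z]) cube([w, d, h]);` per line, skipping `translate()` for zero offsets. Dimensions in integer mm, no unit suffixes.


translate([412, 157, 0]) cube([115, 115, 1620]);
translate([2847, 157, 0]) cube([115, 115, 1620]);
translate([527, 157, 200]) cube([2320, 115, 60]);
translate([527, 157, 1379]) cube([2320, 115, 60]);
translate([638, 272, 76]) cube([109, 19, 1555]);
translate([858, 272, 76]) cube([109, 19, 1555]);
translate([1078, 272, 76]) cube([109, 19, 1555]);
translate([1298, 272, 76]) cube([109, 19, 1555]);
translate([1518, 272, 76]) cube([109, 19, 1555]);
translate([1738, 272, 76]) cube([109, 19, 1555]);
translate([1958, 272, 76]) cube([109, 19, 1555]);
translate([2178, 272, 76]) cube([109, 19, 1555]);
translate([2398, 272, 76]) cube([109, 19, 1555]);
translate([2618, 272, 76]) cube([109, 19, 1555]);


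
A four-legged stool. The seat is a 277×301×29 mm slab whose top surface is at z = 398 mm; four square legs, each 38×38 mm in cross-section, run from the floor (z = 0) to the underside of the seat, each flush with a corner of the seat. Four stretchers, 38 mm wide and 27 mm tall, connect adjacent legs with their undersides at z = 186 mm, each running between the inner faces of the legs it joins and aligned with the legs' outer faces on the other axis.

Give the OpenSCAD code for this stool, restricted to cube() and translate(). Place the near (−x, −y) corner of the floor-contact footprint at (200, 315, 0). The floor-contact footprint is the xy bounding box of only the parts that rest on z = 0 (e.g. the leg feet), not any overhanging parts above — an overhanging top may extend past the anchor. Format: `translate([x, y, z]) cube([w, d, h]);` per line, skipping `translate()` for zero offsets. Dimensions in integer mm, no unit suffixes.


// leg_h = 398 - 29 = 369
// stretcher span = 277 - 2*38 = 201
translate([200, 315, 369]) cube([277, 301, 29]);
translate([200, 315, 0]) cube([38, 38, 369]);
translate([439, 315, 0]) cube([38, 38, 369]);
translate([200, 578, 0]) cube([38, 38, 369]);
translate([439, 578, 0]) cube([38, 38, 369]);
translate([238, 315, 186]) cube([201, 38, 27]);
translate([238, 578, 186]) cube([201, 38, 27]);
translate([200, 353, 186]) cube([38, 225, 27]);
translate([439, 353, 186]) cube([38, 225, 27]);


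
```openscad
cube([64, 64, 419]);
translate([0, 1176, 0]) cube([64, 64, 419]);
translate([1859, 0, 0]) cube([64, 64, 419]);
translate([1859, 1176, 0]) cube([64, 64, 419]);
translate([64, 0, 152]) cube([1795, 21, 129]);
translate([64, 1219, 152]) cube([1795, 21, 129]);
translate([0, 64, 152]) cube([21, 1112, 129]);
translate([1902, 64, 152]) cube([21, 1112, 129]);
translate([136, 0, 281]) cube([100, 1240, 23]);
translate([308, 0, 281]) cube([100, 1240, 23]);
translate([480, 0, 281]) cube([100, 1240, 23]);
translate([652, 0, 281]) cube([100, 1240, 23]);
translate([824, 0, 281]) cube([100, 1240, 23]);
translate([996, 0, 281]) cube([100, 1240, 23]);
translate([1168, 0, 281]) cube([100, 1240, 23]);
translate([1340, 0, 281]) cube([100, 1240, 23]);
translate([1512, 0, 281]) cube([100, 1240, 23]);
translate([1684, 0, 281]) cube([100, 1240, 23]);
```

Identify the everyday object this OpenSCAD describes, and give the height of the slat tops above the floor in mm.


A bed frame. The slat-top height is 304 mm.

Four posts, four rails, and a row of slats — a bed frame. Slats sit on the rails at z = 152 + 129 = 281; with slat thickness 23, the top is 304 mm.


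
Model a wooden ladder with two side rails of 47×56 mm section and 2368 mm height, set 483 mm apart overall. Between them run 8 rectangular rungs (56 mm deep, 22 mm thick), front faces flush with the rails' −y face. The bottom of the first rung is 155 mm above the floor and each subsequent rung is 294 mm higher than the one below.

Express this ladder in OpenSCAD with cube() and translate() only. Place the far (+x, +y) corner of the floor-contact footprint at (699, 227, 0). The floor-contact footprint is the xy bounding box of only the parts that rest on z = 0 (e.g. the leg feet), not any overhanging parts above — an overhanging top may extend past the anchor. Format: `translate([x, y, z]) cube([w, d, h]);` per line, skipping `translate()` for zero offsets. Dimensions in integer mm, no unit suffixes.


translate([216, 171, 0]) cube([47, 56, 2368]);
translate([652, 171, 0]) cube([47, 56, 2368]);
translate([263, 171, 155]) cube([389, 56, 22]);
translate([263, 171, 449]) cube([389, 56, 22]);
translate([263, 171, 743]) cube([389, 56, 22]);
translate([263, 171, 1037]) cube([389, 56, 22]);
translate([263, 171, 1331]) cube([389, 56, 22]);
translate([263, 171, 1625]) cube([389, 56, 22]);
translate([263, 171, 1919]) cube([389, 56, 22]);
translate([263, 171, 2213]) cube([389, 56, 22]);


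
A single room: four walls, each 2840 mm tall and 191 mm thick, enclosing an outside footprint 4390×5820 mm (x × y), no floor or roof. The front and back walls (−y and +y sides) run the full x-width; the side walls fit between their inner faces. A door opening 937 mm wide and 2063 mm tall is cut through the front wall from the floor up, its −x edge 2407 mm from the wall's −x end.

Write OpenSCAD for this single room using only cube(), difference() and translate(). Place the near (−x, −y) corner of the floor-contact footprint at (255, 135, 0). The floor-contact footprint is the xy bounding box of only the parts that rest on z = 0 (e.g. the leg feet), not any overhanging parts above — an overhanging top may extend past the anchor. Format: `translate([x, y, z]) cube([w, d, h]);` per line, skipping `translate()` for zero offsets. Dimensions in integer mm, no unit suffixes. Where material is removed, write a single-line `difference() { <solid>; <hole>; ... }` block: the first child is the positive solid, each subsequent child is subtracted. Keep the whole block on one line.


difference() { translate([255, 135, 0]) cube([4390, 191, 2840]); translate([2662, 135, 0]) cube([937, 191, 2063]); }
translate([255, 5764, 0]) cube([4390, 191, 2840]);
translate([255, 326, 0]) cube([191, 5438, 2840]);
translate([4454, 326, 0]) cube([191, 5438, 2840]);


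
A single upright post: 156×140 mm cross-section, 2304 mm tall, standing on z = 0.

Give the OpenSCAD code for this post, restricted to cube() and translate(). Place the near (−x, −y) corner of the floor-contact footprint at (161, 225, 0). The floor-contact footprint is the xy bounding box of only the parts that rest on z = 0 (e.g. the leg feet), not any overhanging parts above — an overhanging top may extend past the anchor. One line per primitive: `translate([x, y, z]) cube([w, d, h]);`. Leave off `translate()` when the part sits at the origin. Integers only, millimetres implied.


translate([161, 225, 0]) cube([156, 140, 2304]);


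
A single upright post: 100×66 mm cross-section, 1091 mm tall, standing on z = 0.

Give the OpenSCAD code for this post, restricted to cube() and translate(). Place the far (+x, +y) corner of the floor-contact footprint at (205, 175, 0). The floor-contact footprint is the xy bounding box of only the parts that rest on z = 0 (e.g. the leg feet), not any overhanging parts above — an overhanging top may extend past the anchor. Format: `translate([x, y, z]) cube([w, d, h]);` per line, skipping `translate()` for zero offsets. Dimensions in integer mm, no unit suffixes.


translate([105, 109, 0]) cube([100, 66, 1091]);


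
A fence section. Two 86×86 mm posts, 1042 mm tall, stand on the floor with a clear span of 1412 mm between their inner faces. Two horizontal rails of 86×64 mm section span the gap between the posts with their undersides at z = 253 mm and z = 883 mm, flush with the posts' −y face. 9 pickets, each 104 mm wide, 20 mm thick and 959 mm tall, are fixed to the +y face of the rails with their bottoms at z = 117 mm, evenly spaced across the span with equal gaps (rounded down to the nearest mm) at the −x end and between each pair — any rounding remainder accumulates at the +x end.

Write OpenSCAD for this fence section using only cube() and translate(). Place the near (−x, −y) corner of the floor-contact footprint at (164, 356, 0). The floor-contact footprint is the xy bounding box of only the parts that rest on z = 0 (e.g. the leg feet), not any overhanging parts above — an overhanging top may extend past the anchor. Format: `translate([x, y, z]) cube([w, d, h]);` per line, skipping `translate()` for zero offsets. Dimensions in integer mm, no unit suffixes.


translate([164, 356, 0]) cube([86, 86, 1042]);
translate([1662, 356, 0]) cube([86, 86, 1042]);
translate([250, 356, 253]) cube([1412, 86, 64]);
translate([250, 356, 883]) cube([1412, 86, 64]);
translate([297, 442, 117]) cube([104, 20, 959]);
translate([448, 442, 117]) cube([104, 20, 959]);
translate([599, 442, 117]) cube([104, 20, 959]);
translate([750, 442, 117]) cube([104, 20, 959]);
translate([901, 442, 117]) cube([104, 20, 959]);
translate([1052, 442, 117]) cube([104, 20, 959]);
translate([1203, 442, 117]) cube([104, 20, 959]);
translate([1354, 442, 117]) cube([104, 20, 959]);
translate([1505, 442, 117]) cube([104, 20, 959]);


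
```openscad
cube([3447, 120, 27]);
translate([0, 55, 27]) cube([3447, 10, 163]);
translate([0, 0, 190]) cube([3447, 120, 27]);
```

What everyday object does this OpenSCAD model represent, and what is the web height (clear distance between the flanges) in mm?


An I-beam. The web height is 163 mm.

Two wide flanges with a thin centred web — an I-beam. Overall 217 mm minus two 27 mm flanges gives a web of 217 − 2·27 = 163 mm.


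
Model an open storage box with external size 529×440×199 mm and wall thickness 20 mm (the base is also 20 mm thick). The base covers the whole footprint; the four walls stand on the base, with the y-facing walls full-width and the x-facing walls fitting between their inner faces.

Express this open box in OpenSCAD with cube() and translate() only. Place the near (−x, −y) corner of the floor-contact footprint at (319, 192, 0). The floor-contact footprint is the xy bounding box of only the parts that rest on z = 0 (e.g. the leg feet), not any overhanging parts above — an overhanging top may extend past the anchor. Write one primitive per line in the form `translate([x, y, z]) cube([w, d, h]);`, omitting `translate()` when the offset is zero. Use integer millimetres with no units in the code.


translate([319, 192, 0]) cube([529, 440, 20]);
translate([319, 192, 20]) cube([529, 20, 179]);
translate([319, 612, 20]) cube([529, 20, 179]);
translate([319, 212, 20]) cube([20, 400, 179]);
translate([828, 212, 20]) cube([20, 400, 179]);


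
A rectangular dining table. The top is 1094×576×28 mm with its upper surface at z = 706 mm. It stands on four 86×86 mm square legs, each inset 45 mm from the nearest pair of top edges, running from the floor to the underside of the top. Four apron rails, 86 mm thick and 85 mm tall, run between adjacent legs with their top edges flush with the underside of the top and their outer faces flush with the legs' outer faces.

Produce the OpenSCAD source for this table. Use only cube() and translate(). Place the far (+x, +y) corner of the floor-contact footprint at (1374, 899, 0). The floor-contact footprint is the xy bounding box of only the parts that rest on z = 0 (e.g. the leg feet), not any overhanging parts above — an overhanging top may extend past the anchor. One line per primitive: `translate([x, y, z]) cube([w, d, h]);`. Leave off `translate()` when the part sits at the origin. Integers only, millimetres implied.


// leg_h = 706 - 28 = 678
// apron z = 678 - 85 = 593
translate([325, 368, 678]) cube([1094, 576, 28]);
translate([370, 413, 0]) cube([86, 86, 678]);
translate([1288, 413, 0]) cube([86, 86, 678]);
translate([370, 813, 0]) cube([86, 86, 678]);
translate([1288, 813, 0]) cube([86, 86, 678]);
translate([456, 413, 593]) cube([832, 86, 85]);
translate([456, 813, 593]) cube([832, 86, 85]);
translate([370, 499, 593]) cube([86, 314, 85]);
translate([1288, 499, 593]) cube([86, 314, 85]);


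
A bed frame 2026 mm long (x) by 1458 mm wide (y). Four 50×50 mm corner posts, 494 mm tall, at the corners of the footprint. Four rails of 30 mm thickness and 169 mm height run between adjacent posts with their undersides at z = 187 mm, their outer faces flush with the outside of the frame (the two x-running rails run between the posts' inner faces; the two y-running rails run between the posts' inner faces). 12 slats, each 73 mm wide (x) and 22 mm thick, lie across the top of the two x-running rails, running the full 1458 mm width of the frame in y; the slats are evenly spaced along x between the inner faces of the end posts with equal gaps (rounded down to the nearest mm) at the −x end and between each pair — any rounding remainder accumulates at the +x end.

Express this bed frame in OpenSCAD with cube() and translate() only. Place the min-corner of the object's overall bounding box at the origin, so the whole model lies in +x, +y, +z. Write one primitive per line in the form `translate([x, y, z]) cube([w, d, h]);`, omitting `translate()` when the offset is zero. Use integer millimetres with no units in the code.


cube([50, 50, 494]);
translate([0, 1408, 0]) cube([50, 50, 494]);
translate([1976, 0, 0]) cube([50, 50, 494]);
translate([1976, 1408, 0]) cube([50, 50, 494]);
translate([50, 0, 187]) cube([1926, 30, 169]);
translate([50, 1428, 187]) cube([1926, 30, 169]);
translate([0, 50, 187]) cube([30, 1358, 169]);
translate([1996, 50, 187]) cube([30, 1358, 169]);
translate([130, 0, 356]) cube([73, 1458, 22]);
translate([283, 0, 356]) cube([73, 1458, 22]);
translate([436, 0, 356]) cube([73, 1458, 22]);
translate([589, 0, 356]) cube([73, 1458, 22]);
translate([742, 0, 356]) cube([73, 1458, 22]);
translate([895, 0, 356]) cube([73, 1458, 22]);
translate([1048, 0, 356]) cube([73, 1458, 22]);
translate([1201, 0, 356]) cube([73, 1458, 22]);
translate([1354, 0, 356]) cube([73, 1458, 22]);
translate([1507, 0, 356]) cube([73, 1458, 22]);
translate([1660, 0, 356]) cube([73, 1458, 22]);
translate([1813, 0, 356]) cube([73, 1458, 22]);
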